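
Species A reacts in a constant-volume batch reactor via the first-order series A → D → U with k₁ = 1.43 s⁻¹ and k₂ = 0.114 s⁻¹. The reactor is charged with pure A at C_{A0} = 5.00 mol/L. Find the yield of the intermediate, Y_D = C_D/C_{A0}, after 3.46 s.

Solving the coupled first-order balances gives C_D(t) = [k₁/(k₂−k₁)]·C_{A0}·(e^(−k₁t) − e^(−k₂t)).
e^(−k₁t) = e^(−1.43×3.46) = e^(−4.948) = 0.007099; e^(−k₂t) = e^(−0.3944) = 0.6741.
C_D = 1.43×5.00/(0.114−1.43) × (0.007099−0.6741) = (-5.433)×(-0.6670) = 3.624 mol/L.
Y_D = C_D/C_{A0} = 3.624/5.00 = 0.725.

0.725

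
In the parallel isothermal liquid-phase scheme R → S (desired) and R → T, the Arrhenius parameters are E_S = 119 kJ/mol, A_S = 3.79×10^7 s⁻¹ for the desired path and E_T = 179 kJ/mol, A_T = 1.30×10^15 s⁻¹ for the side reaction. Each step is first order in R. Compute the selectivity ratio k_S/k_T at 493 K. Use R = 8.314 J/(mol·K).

Since both paths have the same order in R, the concentration cancels and S_{S/T} = k_S/k_T = (A_S/A_T)·exp[(E_T−E_S)/(RT)].
(E_T−E_S)/(RT) = (179−119)×10³/(8.314×493) = 60000/4099 = 14.64.
k_S/k_T = (3.79×10^7/1.30×10^15)·exp(14.64) = 2.915×10^-8 × 2.277×10^6 = 0.0664.

0.0664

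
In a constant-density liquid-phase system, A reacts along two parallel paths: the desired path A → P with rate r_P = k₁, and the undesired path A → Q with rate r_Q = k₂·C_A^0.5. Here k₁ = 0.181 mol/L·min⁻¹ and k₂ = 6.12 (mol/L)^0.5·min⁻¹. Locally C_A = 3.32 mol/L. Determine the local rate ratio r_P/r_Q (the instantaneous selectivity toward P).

S_{P/Q} = r_P/r_Q = (k₁)/(k₂·C_A^0.5) = (k₁/k₂)·C_A^-0.5.
= (0.181) / (6.12×3.320^0.5) = 0.1810/11.15 = 0.0162.
The undesired path is higher order in A, so low C_A (CSTR or dilute feed) favours P.

0.0162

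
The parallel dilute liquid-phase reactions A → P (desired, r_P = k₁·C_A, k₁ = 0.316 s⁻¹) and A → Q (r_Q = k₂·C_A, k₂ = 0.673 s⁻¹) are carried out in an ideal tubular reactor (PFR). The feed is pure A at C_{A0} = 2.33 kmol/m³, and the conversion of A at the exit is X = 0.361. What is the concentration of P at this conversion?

C_A = C_{A0}(1−X) = 1.489 kmol/m³.
Both paths are first order in A, so the instantaneous fraction to P is constant: dC_P/d(−C_A) = k₁/(k₁+k₂) = 0.3195.
C_P = 0.3195·(C_{A0}−C_A) = 0.3195×0.8411 = 0.269 kmol/m³.

0.269 kmol/m³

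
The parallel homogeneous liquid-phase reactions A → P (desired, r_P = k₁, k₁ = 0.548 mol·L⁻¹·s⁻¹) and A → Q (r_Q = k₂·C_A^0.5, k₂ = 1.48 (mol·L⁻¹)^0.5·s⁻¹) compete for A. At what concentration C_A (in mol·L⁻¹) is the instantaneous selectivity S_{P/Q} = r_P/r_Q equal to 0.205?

3.26 mol·L⁻¹

S_{P/Q} = (k₁/k₂)·C_A^-0.5 ⇒ C_A = (S·k₂/k₁)^(-2).
= (0.205×1.48/0.548)^(-2) = (0.5536)^(-2) = 3.26 mol·L⁻¹.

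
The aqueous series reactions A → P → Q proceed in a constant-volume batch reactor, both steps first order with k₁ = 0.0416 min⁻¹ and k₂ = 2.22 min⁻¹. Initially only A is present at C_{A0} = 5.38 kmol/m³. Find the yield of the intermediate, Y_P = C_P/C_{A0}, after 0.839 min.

For first-order series with pure A initially, C_P(t) = k₁C_{A0}/(k₂−k₁)·(e^(−k₁t) − e^(−k₂t)).
e^(−k₁t) = e^(−0.0416×0.839) = e^(−0.03490) = 0.9657; e^(−k₂t) = e^(−1.863) = 0.1553.
C_P = 0.0416×5.38/(2.22−0.0416) × (0.9657−0.1553) = 0.1027×0.8104 = 0.08326 kmol/m³.
Y_P = C_P/C_{A0} = 0.08326/5.38 = 0.0155.

0.0155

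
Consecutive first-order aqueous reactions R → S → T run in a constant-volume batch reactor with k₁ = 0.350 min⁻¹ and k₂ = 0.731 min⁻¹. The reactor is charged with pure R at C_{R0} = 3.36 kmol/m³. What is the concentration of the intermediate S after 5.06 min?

For first-order series with pure R initially, C_S(t) = k₁C_{R0}/(k₂−k₁)·(e^(−k₁t) − e^(−k₂t)).
e^(−k₁t) = e^(−0.350×5.06) = e^(−1.771) = 0.1702; e^(−k₂t) = e^(−3.699) = 0.02475.
C_S = 0.350×3.36/(0.731−0.350) × (0.1702−0.02475) = 3.087×0.1454 = 0.4488 kmol/m³.

0.449 kmol/m³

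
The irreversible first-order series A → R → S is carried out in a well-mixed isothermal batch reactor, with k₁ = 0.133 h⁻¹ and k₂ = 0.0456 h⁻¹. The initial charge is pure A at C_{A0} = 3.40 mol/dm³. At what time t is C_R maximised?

The intermediate peaks when r₁ = r₂, i.e. k₁e^(−k₁t) = k₂e^(−k₂t), giving t_opt = ln(k₂/k₁)/(k₂−k₁).
= ln(0.0456/0.133)/(0.0456−0.133) = ln(0.3429)/-0.08740 = -1.070/-0.08740 = 12.2 h.

12.2 h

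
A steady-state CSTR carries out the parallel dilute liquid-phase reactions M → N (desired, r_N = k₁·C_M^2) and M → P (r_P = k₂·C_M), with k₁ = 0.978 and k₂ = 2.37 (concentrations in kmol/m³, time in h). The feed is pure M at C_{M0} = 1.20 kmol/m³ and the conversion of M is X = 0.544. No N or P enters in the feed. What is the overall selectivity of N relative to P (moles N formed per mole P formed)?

0.226

Exit C_M = C_{M0}(1−X) = 1.20×0.456 = 0.5472 kmol/m³.
In a CSTR the entire volume is at exit conditions, so r_N = 0.978×0.5472^2 = 0.2928 and r_P = 2.37×0.5472 = 1.297.
Overall selectivity = C_N/C_P = r_Nτ/(r_Pτ) = r_N/r_P = 0.226.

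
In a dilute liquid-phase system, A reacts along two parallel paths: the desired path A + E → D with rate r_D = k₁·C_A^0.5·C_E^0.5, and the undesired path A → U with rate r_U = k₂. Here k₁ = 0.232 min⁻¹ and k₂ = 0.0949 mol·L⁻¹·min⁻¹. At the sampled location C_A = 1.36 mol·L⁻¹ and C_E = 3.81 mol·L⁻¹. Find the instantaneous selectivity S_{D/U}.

S_{D/U} = r_D/r_U = (k₁·C_A^0.5·C_E^0.5)/(k₂) = (k₁/k₂)·C_A^0.5·C_E^0.5.
= (0.232×1.360^0.5×3.810^0.5) / (0.0949) = 0.5281/0.09490 = 5.56.
Since the desired path is higher order in A, keeping C_A high (PFR or concentrated feed) favours D.

5.56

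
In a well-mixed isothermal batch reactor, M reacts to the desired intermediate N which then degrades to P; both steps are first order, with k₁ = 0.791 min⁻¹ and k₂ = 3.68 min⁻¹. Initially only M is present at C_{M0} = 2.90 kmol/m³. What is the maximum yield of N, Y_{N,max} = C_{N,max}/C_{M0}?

Evaluating C_N at t_opt = ln(k₂/k₁)/(k₂−k₁) gives C_{N,max}/C_{M0} = (k₁/k₂)^[k₂/(k₂−k₁)].
= (0.791/3.68)^(3.68/(3.68−0.791)) = (0.2149)^(1.274) = 0.1411.

0.141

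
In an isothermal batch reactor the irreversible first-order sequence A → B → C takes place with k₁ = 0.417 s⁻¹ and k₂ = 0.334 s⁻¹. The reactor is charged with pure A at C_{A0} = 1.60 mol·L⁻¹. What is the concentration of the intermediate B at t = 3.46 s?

0.632 mol·L⁻¹

The intermediate concentration in a first-order A→B→C sequence is C_B = k₁C_{A0}(e^(−k₁t) − e^(−k₂t))/(k₂−k₁).
e^(−k₁t) = e^(−0.417×3.46) = e^(−1.443) = 0.2363; e^(−k₂t) = e^(−1.156) = 0.3149.
C_B = 0.417×1.60/(0.334−0.417) × (0.2363−0.3149) = (-8.039)×(-0.07860) = 0.6318 mol·L⁻¹.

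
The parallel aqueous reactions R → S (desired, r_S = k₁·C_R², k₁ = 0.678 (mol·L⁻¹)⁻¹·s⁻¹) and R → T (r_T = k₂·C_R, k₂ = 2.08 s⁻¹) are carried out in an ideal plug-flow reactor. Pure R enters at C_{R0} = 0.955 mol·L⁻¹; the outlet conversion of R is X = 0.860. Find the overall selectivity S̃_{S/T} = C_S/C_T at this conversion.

0.172

C_R = C_{R0}(1−X) = 0.1337 mol·L⁻¹.
Along a PFR/batch, dC_T/dC_R = −r_T/(r_S+r_T) = −k₂/(k₂+k₁·C_R).
Integrating from C_{R0} to C_R: C_T = (2.08/0.678)·ln[(2.08+0.678·0.955)/(2.08+0.678·0.134)] = 3.068·ln(2.727/2.171) = 0.7006 mol·L⁻¹.
Then C_S = (C_{R0}−C_R) − C_T = 0.8213 − 0.7006 = 0.1207 mol·L⁻¹.
S̃_{S/T} = C_S/C_T = 0.1207/0.7006 = 0.172.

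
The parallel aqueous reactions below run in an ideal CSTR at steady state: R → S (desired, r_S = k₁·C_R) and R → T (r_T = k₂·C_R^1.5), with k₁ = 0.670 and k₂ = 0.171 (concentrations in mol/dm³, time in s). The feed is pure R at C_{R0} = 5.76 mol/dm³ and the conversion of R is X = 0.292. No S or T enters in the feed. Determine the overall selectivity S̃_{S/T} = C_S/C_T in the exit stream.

1.94

Exit C_R = C_{R0}(1−X) = 5.76×0.708 = 4.078 mol/dm³.
A CSTR operates uniformly at the exit composition, giving r_S = 2.732 and r_T = 1.408 (each k·C_R^n at C_R = 4.078).
Overall selectivity = C_S/C_T = r_Sτ/(r_Tτ) = r_S/r_T = 1.94.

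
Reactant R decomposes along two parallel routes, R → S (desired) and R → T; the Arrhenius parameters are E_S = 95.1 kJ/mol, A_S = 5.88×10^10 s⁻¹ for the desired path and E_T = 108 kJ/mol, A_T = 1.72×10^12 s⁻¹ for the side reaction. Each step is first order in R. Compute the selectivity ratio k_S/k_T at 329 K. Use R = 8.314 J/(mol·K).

With equal orders, S_{S/T} = k_S/k_T = (A_S/A_T)·exp[(E_T−E_S)/(RT)].
(E_T−E_S)/(RT) = (108−95.1)×10³/(8.314×329) = 12900/2735 = 4.716.
k_S/k_T = (5.88×10^10/1.72×10^12)·exp(4.716) = 0.03419 × 111.7 = 3.82.
Since E_S < E_T, lowering the temperature improves selectivity toward S.

3.82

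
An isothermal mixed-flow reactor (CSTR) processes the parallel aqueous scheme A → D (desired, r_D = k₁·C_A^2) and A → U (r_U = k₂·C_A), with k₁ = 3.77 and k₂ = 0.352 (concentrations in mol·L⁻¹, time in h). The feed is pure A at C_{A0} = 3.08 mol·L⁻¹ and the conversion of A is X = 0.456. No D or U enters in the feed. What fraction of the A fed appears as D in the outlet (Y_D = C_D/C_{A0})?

0.432

Exit C_A = C_{A0}(1−X) = 3.08×0.544 = 1.676 mol·L⁻¹.
In a CSTR the entire volume is at exit conditions, so r_D = 3.77×1.676^2 = 10.58 and r_U = 0.352×1.676 = 0.5898.
Fraction of consumed A going to D: r_D/(r_D+r_U) = 0.9472.
C_D = 0.9472·C_{A0}·X = 0.9472×3.08×0.456 = 1.33 mol·L⁻¹; Y_D = C_D/C_{A0} = 0.432.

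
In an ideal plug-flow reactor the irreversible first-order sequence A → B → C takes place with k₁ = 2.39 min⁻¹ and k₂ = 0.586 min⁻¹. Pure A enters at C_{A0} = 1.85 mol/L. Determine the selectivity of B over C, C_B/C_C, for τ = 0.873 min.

2.56

The intermediate concentration in a first-order A→B→C sequence is C_B = k₁C_{A0}(e^(−k₁τ) − e^(−k₂τ))/(k₂−k₁).
e^(−k₁τ) = e^(−2.39×0.873) = e^(−2.086) = 0.1241; e^(−k₂τ) = e^(−0.5116) = 0.5995.
C_B = 2.39×1.85/(0.586−2.39) × (0.1241−0.5995) = (-2.451)×(-0.4754) = 1.165 mol/L.
C_A = C_{A0}e^(−k₁τ) = 0.2296 mol/L, so C_C = C_{A0}−C_A−C_B = 0.4551 mol/L; C_B/C_C = 2.56.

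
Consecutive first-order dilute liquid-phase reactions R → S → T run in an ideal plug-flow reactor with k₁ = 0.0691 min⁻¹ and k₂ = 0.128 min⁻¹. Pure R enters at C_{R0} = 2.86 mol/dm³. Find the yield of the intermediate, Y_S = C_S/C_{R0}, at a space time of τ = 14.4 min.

For first-order series with pure R initially, C_S(τ) = k₁C_{R0}/(k₂−k₁)·(e^(−k₁τ) − e^(−k₂τ)).
e^(−k₁τ) = e^(−0.0691×14.4) = e^(−0.9950) = 0.3697; e^(−k₂τ) = e^(−1.843) = 0.1583.
C_S = 0.0691×2.86/(0.128−0.0691) × (0.3697−0.1583) = 3.355×0.2114 = 0.7093 mol/dm³.
Y_S = C_S/C_{R0} = 0.7093/2.86 = 0.248.

0.248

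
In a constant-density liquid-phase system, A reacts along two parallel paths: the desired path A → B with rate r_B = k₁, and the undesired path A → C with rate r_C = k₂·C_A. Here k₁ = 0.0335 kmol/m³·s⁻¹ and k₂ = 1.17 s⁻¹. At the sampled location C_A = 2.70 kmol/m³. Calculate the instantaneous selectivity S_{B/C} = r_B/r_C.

0.0106

S_{B/C} = r_B/r_C = (k₁)/(k₂·C_A) = (k₁/k₂)·C_A⁻¹.
= (0.0335) / (1.17×2.700) = 0.03350/3.159 = 0.0106.
The undesired path is higher order in A, so low C_A (CSTR or dilute feed) favours B.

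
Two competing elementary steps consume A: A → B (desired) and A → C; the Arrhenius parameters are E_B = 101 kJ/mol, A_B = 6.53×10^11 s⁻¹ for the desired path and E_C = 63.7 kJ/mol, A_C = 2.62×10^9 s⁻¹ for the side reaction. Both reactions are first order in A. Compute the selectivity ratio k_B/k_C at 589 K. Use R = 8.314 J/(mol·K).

k_B/k_C = (A_B/A_C)·exp[−(E_B−E_C)/(RT)] = (A_B/A_C)·exp[(E_C−E_B)/(RT)].
(E_C−E_B)/(RT) = (63.7−101)×10³/(8.314×589) = -37300/4897 = -7.617.
k_B/k_C = (6.53×10^11/2.62×10^9)·exp(-7.617) = 249.2 × 4.920×10^-4 = 0.123.
Since E_B > E_C, raising the temperature improves selectivity toward B.

0.123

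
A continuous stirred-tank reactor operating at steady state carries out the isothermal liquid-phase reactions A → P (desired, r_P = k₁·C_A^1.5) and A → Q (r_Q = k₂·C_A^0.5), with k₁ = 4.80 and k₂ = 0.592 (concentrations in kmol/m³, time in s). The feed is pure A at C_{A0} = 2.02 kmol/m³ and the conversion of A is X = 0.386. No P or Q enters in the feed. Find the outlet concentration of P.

0.709 kmol/m³

Exit C_A = C_{A0}(1−X) = 2.02×0.614 = 1.240 kmol/m³.
A CSTR operates uniformly at the exit composition, giving r_P = 6.630 and r_Q = 0.6593 (each k·C_A^n at C_A = 1.240).
Fraction of consumed A going to P: r_P/(r_P+r_Q) = 0.9096.
C_P = 0.9096·C_{A0}·X = 0.9096×2.02×0.386 = 0.709 kmol/m³.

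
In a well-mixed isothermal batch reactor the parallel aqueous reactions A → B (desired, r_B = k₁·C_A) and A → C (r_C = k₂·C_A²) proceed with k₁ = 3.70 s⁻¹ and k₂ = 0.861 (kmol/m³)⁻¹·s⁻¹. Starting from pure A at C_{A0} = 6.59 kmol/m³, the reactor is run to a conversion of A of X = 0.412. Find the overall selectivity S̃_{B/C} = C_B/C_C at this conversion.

C_A = C_{A0}(1−X) = 3.875 kmol/m³.
Along a PFR/batch, dC_B/dC_A = −r_B/(r_B+r_C) = −k₁/(k₁+k₂·C_A).
Integrating from C_{A0} to C_A: C_B = (3.70/0.861)·ln[(3.70+0.861·6.59)/(3.70+0.861·3.87)] = 4.297·ln(9.374/7.036) = 1.233 kmol/m³.
C_C = (C_{A0}−C_A)−C_B = 1.482 kmol/m³; S̃_{B/C} = 1.233/1.482 = 0.832.

0.832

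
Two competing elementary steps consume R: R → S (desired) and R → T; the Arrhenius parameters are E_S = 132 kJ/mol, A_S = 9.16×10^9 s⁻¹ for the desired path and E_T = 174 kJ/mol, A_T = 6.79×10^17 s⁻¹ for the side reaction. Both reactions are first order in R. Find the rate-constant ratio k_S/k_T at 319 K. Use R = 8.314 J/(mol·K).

0.102

With equal orders, S_{S/T} = k_S/k_T = (A_S/A_T)·exp[(E_T−E_S)/(RT)].
(E_T−E_S)/(RT) = (174−132)×10³/(8.314×319) = 42000/2652 = 15.84.
k_S/k_T = (9.16×10^9/6.79×10^17)·exp(15.84) = 1.349×10^-8 × 7.543×10^6 = 0.102.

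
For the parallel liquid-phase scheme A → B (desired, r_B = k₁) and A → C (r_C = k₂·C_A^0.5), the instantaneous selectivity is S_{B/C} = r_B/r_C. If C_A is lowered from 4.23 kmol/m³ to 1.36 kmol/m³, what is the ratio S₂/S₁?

S_{B/C} = (k₁/k₂)·C_A^-0.5, so S₂/S₁ = (C_{A,2}/C_{A,1})^-0.5.
= (1.36/4.23)^(-0.5) = (0.3215)^(-0.5) = 1.76.
Selectivity toward B rises as C_A falls — low-concentration operation is favoured.

1.76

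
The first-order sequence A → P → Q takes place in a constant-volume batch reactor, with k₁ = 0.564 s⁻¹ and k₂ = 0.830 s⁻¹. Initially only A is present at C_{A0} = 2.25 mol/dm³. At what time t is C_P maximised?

For first-order series the maximum of C_P occurs at t_opt = ln(k₂/k₁)/(k₂−k₁).
= ln(0.830/0.564)/(0.830−0.564) = ln(1.472)/0.2660 = 0.3864/0.2660 = 1.45 s.

1.45 s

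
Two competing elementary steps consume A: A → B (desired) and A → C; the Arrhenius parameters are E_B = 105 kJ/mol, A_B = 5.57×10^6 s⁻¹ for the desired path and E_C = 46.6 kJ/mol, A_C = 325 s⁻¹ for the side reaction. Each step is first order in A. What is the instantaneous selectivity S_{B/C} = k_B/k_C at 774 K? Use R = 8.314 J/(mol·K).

k_B/k_C = (A_B/A_C)·exp[−(E_B−E_C)/(RT)] = (A_B/A_C)·exp[(E_C−E_B)/(RT)].
(E_C−E_B)/(RT) = (46.6−105)×10³/(8.314×774) = -58400/6435 = -9.075.
k_B/k_C = (5.57×10^6/325)·exp(-9.075) = 17138 × 1.145×10^-4 = 1.96.
Since E_B > E_C, raising the temperature improves selectivity toward B.

1.96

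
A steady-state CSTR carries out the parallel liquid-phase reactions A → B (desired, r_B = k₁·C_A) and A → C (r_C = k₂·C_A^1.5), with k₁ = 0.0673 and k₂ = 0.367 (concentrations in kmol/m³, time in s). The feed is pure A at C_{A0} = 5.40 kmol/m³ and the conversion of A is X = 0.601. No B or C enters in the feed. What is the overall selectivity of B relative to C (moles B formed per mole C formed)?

Exit C_A = C_{A0}(1−X) = 5.40×0.399 = 2.155 kmol/m³.
Rates in a CSTR are evaluated at the outlet concentration: r_B = 0.0673×2.155 = 0.1450, r_C = 0.367×2.155^1.5 = 1.161.
Overall selectivity = C_B/C_C = r_Bτ/(r_Cτ) = r_B/r_C = 0.125.

0.125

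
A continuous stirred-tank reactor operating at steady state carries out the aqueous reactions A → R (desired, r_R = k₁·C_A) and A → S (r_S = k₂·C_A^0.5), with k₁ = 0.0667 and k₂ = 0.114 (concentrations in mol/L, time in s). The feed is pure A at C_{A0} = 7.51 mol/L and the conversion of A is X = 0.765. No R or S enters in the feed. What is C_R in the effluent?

2.51 mol/L

Exit C_A = C_{A0}(1−X) = 7.51×0.235 = 1.765 mol/L.
Rates in a CSTR are evaluated at the outlet concentration: r_R = 0.0667×1.765 = 0.1177, r_S = 0.114×1.765^0.5 = 0.1514.
Fraction of consumed A going to R: r_R/(r_R+r_S) = 0.4373.
C_R = 0.4373·C_{A0}·X = 0.4373×7.51×0.765 = 2.51 mol/L.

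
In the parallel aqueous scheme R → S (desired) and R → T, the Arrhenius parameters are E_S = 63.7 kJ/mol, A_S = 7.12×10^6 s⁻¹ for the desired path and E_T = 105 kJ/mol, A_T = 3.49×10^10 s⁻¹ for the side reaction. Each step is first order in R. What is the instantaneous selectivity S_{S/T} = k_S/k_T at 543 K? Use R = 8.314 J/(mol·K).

Since both paths have the same order in R, the concentration cancels and S_{S/T} = k_S/k_T = (A_S/A_T)·exp[(E_T−E_S)/(RT)].
(E_T−E_S)/(RT) = (105−63.7)×10³/(8.314×543) = 41300/4515 = 9.148.
k_S/k_T = (7.12×10^6/3.49×10^10)·exp(9.148) = 2.040×10^-4 × 9398 = 1.92.
Since E_S < E_T, lowering the temperature improves selectivity toward S.

1.92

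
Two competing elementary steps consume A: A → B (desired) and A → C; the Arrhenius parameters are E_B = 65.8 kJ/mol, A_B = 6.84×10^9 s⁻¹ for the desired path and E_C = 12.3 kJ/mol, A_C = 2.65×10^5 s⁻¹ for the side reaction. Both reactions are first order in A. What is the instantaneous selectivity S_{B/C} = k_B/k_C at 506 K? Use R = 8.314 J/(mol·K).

0.0774

k_B/k_C = (A_B/A_C)·exp[−(E_B−E_C)/(RT)] = (A_B/A_C)·exp[(E_C−E_B)/(RT)].
(E_C−E_B)/(RT) = (12.3−65.8)×10³/(8.314×506) = -53500/4207 = -12.72.
k_B/k_C = (6.84×10^9/2.65×10^5)·exp(-12.72) = 25811 × 2.999×10^-6 = 0.0774.
Since E_B > E_C, raising the temperature improves selectivity toward B.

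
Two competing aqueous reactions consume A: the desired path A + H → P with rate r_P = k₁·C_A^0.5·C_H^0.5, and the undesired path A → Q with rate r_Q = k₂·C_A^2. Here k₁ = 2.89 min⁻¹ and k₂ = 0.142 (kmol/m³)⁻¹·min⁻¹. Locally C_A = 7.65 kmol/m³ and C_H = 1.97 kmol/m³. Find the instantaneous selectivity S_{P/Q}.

1.35

S_{P/Q} = r_P/r_Q = (k₁·C_A^0.5·C_H^0.5)/(k₂·C_A^2) = (k₁/k₂)·C_A^-1.5·C_H^0.5.
= (2.89×7.650^0.5×1.970^0.5) / (0.142×7.650^2) = 11.22/8.310 = 1.35.
The undesired path is higher order in A, so low C_A (CSTR or dilute feed) favours P.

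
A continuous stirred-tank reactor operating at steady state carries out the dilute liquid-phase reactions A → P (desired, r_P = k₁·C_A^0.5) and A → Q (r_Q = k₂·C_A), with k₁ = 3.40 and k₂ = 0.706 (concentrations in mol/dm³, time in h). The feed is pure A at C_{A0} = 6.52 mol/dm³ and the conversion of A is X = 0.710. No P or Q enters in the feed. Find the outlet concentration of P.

Exit C_A = C_{A0}(1−X) = 6.52×0.290 = 1.891 mol/dm³.
A CSTR operates uniformly at the exit composition, giving r_P = 4.675 and r_Q = 1.335 (each k·C_A^n at C_A = 1.891).
Fraction of consumed A going to P: r_P/(r_P+r_Q) = 0.7779.
C_P = 0.7779·C_{A0}·X = 0.7779×6.52×0.710 = 3.60 mol/dm³.

3.60 mol/dm³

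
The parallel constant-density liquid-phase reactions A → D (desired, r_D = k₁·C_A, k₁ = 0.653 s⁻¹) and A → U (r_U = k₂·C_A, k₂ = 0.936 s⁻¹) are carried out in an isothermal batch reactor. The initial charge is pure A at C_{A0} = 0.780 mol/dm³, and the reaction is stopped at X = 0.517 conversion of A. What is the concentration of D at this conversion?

0.166 mol/dm³

C_A = C_{A0}(1−X) = 0.3767 mol/dm³.
Both paths are first order in A, so the instantaneous fraction to D is constant: dC_D/d(−C_A) = k₁/(k₁+k₂) = 0.4110.
C_D = 0.4110·(C_{A0}−C_A) = 0.4110×0.4033 = 0.166 mol/dm³.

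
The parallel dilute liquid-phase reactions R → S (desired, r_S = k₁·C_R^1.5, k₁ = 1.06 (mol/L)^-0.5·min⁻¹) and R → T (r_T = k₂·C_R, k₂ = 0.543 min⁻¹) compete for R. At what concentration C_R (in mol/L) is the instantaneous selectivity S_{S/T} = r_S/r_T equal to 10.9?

31.2 mol/L

S_{S/T} = (k₁/k₂)·C_R^0.5 ⇒ C_R = (S·k₂/k₁)^(2).
= (10.9×0.543/1.06)^(2) = (5.584)^(2) = 31.2 mol/L.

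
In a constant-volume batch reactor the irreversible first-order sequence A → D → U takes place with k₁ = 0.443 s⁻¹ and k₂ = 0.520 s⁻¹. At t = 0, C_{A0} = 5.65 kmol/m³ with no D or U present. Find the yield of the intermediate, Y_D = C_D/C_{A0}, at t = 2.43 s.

0.335

The intermediate concentration in a first-order A→B→C sequence is C_D = k₁C_{A0}(e^(−k₁t) − e^(−k₂t))/(k₂−k₁).
e^(−k₁t) = e^(−0.443×2.43) = e^(−1.076) = 0.3408; e^(−k₂t) = e^(−1.264) = 0.2826.
C_D = 0.443×5.65/(0.520−0.443) × (0.3408−0.2826) = 32.51×0.05815 = 1.890 kmol/m³.
Y_D = C_D/C_{A0} = 1.890/5.65 = 0.335.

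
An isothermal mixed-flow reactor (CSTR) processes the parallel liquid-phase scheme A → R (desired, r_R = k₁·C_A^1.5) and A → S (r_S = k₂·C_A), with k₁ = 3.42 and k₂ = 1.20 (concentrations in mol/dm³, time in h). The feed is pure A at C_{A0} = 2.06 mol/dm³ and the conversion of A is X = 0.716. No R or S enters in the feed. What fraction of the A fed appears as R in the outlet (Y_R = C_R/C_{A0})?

Exit C_A = C_{A0}(1−X) = 2.06×0.284 = 0.5850 mol/dm³.
A CSTR operates uniformly at the exit composition, giving r_R = 1.530 and r_S = 0.7020 (each k·C_A^n at C_A = 0.5850).
Fraction of consumed A going to R: r_R/(r_R+r_S) = 0.6855.
C_R = 0.6855·C_{A0}·X = 0.6855×2.06×0.716 = 1.01 mol/dm³; Y_R = C_R/C_{A0} = 0.491.

0.491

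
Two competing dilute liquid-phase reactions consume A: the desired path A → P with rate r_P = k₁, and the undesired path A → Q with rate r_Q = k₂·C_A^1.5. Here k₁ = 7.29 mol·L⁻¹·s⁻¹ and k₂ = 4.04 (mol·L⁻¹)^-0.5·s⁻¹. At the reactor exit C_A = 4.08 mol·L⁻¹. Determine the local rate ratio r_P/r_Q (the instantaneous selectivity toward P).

0.219

S_{P/Q} = r_P/r_Q = (k₁)/(k₂·C_A^1.5) = (k₁/k₂)·C_A^-1.5.
= (7.29) / (4.04×4.080^1.5) = 7.290/33.29 = 0.219.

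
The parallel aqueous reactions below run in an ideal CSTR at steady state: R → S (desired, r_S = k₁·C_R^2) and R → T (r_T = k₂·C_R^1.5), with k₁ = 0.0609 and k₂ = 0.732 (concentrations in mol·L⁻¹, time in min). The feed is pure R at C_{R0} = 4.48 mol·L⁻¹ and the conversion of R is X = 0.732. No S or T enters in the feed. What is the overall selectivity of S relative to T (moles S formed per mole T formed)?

Exit C_R = C_{R0}(1−X) = 4.48×0.268 = 1.201 mol·L⁻¹.
Rates in a CSTR are evaluated at the outlet concentration: r_S = 0.0609×1.201^2 = 0.08779, r_T = 0.732×1.201^1.5 = 0.9630.
Overall selectivity = C_S/C_T = r_Sτ/(r_Tτ) = r_S/r_T = 0.0912.

0.0912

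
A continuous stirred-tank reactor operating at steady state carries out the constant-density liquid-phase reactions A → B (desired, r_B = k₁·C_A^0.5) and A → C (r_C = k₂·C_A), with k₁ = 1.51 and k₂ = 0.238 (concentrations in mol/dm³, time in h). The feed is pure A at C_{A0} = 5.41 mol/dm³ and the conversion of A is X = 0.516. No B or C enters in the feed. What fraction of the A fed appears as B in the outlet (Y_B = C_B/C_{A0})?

0.411

Exit C_A = C_{A0}(1−X) = 5.41×0.484 = 2.618 mol/dm³.
A CSTR operates uniformly at the exit composition, giving r_B = 2.443 and r_C = 0.6232 (each k·C_A^n at C_A = 2.618).
Fraction of consumed A going to B: r_B/(r_B+r_C) = 0.7968.
C_B = 0.7968·C_{A0}·X = 0.7968×5.41×0.516 = 2.22 mol/dm³; Y_B = C_B/C_{A0} = 0.411.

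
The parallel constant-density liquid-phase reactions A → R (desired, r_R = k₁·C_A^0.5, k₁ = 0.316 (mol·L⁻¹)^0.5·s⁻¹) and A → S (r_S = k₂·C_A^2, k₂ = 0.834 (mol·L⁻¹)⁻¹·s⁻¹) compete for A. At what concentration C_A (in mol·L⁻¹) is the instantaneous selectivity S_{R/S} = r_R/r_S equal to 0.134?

S_{R/S} = (k₁/k₂)·C_A^-1.5 ⇒ C_A = (S·k₂/k₁)^(1/(-1.5)).
= (0.134×0.834/0.316)^(-0.6667) = (0.3537)^(-0.6667) = 2.00 mol·L⁻¹.

2.00 mol·L⁻¹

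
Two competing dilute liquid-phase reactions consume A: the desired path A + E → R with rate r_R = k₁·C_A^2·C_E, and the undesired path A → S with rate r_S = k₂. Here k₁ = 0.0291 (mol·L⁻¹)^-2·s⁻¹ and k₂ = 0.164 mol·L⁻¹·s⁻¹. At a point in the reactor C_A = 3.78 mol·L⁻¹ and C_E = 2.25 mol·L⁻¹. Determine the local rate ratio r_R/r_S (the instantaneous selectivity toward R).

S_{R/S} = r_R/r_S = (k₁·C_A^2·C_E)/(k₂) = (k₁/k₂)·C_A^2·C_E.
= (0.0291×3.780^2×2.250) / (0.164) = 0.9355/0.1640 = 5.70.

5.70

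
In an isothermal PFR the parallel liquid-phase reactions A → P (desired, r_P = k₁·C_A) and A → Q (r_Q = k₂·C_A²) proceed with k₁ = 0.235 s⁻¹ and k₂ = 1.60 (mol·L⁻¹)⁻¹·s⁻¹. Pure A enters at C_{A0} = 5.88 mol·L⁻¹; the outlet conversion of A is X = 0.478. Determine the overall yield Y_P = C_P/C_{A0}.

0.0157

C_A = C_{A0}(1−X) = 3.069 mol·L⁻¹.
Along a PFR/batch, dC_P/dC_A = −r_P/(r_P+r_Q) = −k₁/(k₁+k₂·C_A).
Integrating from C_{A0} to C_A: C_P = (0.235/1.60)·ln[(0.235+1.60·5.88)/(0.235+1.60·3.07)] = 0.1469·ln(9.643/5.146) = 0.09224 mol·L⁻¹.
Y_P = C_P/C_{A0} = 0.09224/5.88 = 0.0157.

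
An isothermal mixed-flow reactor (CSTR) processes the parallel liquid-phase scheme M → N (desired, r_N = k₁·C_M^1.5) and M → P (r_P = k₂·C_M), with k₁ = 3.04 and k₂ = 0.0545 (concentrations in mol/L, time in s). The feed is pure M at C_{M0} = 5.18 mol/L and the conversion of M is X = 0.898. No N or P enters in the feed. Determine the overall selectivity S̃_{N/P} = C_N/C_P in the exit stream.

Exit C_M = C_{M0}(1−X) = 5.18×0.102 = 0.5284 mol/L.
A CSTR operates uniformly at the exit composition, giving r_N = 1.168 and r_P = 0.02880 (each k·C_M^n at C_M = 0.5284).
Overall selectivity = C_N/C_P = r_Nτ/(r_Pτ) = r_N/r_P = 40.5.

40.5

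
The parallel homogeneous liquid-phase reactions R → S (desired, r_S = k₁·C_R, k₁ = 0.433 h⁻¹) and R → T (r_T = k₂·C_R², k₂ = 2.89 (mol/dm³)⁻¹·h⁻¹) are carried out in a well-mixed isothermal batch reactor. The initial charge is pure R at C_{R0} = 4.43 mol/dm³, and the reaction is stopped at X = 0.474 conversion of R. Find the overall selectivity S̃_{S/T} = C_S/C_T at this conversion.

0.0458

C_R = C_{R0}(1−X) = 2.330 mol/dm³.
Along a PFR/batch, dC_S/dC_R = −r_S/(r_S+r_T) = −k₁/(k₁+k₂·C_R).
Integrating from C_{R0} to C_R: C_S = (0.433/2.89)·ln[(0.433+2.89·4.43)/(0.433+2.89·2.33)] = 0.1498·ln(13.24/7.167) = 0.09190 mol/dm³.
C_T = (C_{R0}−C_R)−C_S = 2.008 mol/dm³; S̃_{S/T} = 0.09190/2.008 = 0.0458.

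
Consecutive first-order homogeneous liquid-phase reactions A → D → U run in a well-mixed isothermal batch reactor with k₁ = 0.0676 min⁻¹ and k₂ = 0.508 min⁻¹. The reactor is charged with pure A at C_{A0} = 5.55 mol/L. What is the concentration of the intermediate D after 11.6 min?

0.387 mol/L

Solving the coupled first-order balances gives C_D(t) = [k₁/(k₂−k₁)]·C_{A0}·(e^(−k₁t) − e^(−k₂t)).
e^(−k₁t) = e^(−0.0676×11.6) = e^(−0.7842) = 0.4565; e^(−k₂t) = e^(−5.893) = 0.002759.
C_D = 0.0676×5.55/(0.508−0.0676) × (0.4565−0.002759) = 0.8519×0.4537 = 0.3865 mol/L.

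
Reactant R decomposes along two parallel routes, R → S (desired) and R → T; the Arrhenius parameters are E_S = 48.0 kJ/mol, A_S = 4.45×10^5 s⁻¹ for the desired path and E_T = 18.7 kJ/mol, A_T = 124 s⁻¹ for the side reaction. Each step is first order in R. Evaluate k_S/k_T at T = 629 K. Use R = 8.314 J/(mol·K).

k_S/k_T = (A_S/A_T)·exp[−(E_S−E_T)/(RT)] = (A_S/A_T)·exp[(E_T−E_S)/(RT)].
(E_T−E_S)/(RT) = (18.7−48.0)×10³/(8.314×629) = -29300/5230 = -5.603.
k_S/k_T = (4.45×10^5/124)·exp(-5.603) = 3589 × 0.003687 = 13.2.
Since E_S > E_T, raising the temperature improves selectivity toward S.

13.2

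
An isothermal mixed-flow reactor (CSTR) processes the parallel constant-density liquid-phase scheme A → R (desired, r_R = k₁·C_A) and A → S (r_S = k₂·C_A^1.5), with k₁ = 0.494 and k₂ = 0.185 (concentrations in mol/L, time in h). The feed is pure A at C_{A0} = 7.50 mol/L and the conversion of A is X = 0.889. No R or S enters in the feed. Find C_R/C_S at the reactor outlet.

Exit C_A = C_{A0}(1−X) = 7.50×0.111 = 0.8325 mol/L.
A CSTR operates uniformly at the exit composition, giving r_R = 0.4113 and r_S = 0.1405 (each k·C_A^n at C_A = 0.8325).
Overall selectivity = C_R/C_S = r_Rτ/(r_Sτ) = r_R/r_S = 2.93.

2.93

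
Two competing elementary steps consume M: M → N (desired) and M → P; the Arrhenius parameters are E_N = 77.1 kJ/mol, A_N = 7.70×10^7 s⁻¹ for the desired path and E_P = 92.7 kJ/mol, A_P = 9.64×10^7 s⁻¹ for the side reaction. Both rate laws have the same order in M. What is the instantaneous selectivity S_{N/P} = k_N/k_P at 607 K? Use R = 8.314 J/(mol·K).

17.6

k_N/k_P = (A_N/A_P)·exp[−(E_N−E_P)/(RT)] = (A_N/A_P)·exp[(E_P−E_N)/(RT)].
(E_P−E_N)/(RT) = (92.7−77.1)×10³/(8.314×607) = 15600/5047 = 3.091.
k_N/k_P = (7.70×10^7/9.64×10^7)·exp(3.091) = 0.7988 × 22.00 = 17.6.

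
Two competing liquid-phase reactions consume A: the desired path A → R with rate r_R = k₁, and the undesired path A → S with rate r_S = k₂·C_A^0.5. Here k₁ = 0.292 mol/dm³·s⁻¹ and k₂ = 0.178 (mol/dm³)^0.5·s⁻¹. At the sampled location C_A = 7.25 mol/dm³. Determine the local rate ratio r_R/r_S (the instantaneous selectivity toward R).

S_{R/S} = r_R/r_S = (k₁)/(k₂·C_A^0.5) = (k₁/k₂)·C_A^-0.5.
= (0.292) / (0.178×7.250^0.5) = 0.2920/0.4793 = 0.609.
The undesired path is higher order in A, so low C_A (CSTR or dilute feed) favours R.

0.609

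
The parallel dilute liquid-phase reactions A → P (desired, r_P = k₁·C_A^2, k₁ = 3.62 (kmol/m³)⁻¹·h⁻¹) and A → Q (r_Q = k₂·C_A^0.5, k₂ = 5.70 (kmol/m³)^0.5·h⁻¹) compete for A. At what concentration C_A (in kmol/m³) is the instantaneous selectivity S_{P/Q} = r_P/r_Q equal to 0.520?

S_{P/Q} = (k₁/k₂)·C_A^1.5 ⇒ C_A = (S·k₂/k₁)^(1/1.5).
= (0.520×5.70/3.62)^(0.6667) = (0.8188)^(0.6667) = 0.875 kmol/m³.

0.875 kmol/m³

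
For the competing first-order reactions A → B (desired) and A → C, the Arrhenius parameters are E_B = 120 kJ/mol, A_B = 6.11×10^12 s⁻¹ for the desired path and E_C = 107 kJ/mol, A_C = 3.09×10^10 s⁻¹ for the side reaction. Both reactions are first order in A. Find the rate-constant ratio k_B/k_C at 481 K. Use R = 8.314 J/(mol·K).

With equal orders, S_{B/C} = k_B/k_C = (A_B/A_C)·exp[(E_C−E_B)/(RT)].
(E_C−E_B)/(RT) = (107−120)×10³/(8.314×481) = -13000/3999 = -3.251.
k_B/k_C = (6.11×10^12/3.09×10^10)·exp(-3.251) = 197.7 × 0.03874 = 7.66.

7.66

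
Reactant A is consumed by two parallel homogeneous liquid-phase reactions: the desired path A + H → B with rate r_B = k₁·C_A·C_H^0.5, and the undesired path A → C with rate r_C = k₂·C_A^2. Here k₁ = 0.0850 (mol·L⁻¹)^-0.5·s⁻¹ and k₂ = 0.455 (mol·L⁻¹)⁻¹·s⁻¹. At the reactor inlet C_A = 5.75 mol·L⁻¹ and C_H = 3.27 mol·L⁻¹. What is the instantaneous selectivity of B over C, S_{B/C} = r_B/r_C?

S_{B/C} = r_B/r_C = (k₁·C_A·C_H^0.5)/(k₂·C_A^2) = (k₁/k₂)·C_A⁻¹·C_H^0.5.
= (0.0850×5.750×3.270^0.5) / (0.455×5.750^2) = 0.8838/15.04 = 0.0588.

0.0588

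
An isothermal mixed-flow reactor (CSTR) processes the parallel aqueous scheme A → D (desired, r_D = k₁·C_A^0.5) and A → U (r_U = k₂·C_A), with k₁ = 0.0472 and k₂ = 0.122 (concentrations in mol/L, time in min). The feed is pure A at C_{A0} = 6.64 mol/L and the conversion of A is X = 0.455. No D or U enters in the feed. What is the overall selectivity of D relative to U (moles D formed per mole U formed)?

Exit C_A = C_{A0}(1−X) = 6.64×0.545 = 3.619 mol/L.
Rates in a CSTR are evaluated at the outlet concentration: r_D = 0.0472×3.619^0.5 = 0.08979, r_U = 0.122×3.619 = 0.4415.
Overall selectivity = C_D/C_U = r_Dτ/(r_Uτ) = r_D/r_U = 0.203.

0.203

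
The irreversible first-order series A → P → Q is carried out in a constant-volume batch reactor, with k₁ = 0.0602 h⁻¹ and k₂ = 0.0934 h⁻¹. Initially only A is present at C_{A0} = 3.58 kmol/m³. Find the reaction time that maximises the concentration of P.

13.2 h

The intermediate peaks when r₁ = r₂, i.e. k₁e^(−k₁t) = k₂e^(−k₂t), giving t_opt = ln(k₂/k₁)/(k₂−k₁).
= ln(0.0934/0.0602)/(0.0934−0.0602) = ln(1.551)/0.03320 = 0.4392/0.03320 = 13.2 h.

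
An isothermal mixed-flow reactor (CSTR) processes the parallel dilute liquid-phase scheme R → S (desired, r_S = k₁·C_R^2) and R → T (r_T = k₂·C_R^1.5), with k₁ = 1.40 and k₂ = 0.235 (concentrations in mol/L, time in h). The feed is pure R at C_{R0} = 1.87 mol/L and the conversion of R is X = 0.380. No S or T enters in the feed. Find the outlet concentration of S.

0.615 mol/L

Exit C_R = C_{R0}(1−X) = 1.87×0.620 = 1.159 mol/L.
Rates in a CSTR are evaluated at the outlet concentration: r_S = 1.40×1.159^2 = 1.882, r_T = 0.235×1.159^1.5 = 0.2934.
Fraction of consumed R going to S: r_S/(r_S+r_T) = 0.8651.
C_S = 0.8651·C_{R0}·X = 0.8651×1.87×0.380 = 0.615 mol/L.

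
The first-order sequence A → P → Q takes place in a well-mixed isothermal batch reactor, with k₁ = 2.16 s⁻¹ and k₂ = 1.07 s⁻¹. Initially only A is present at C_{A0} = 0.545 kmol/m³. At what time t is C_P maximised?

Setting dC_P/dt = 0 gives t_opt = ln(k₂/k₁)/(k₂−k₁).
= ln(1.07/2.16)/(1.07−2.16) = ln(0.4954)/-1.090 = -0.7024/-1.090 = 0.644 s.

0.644 s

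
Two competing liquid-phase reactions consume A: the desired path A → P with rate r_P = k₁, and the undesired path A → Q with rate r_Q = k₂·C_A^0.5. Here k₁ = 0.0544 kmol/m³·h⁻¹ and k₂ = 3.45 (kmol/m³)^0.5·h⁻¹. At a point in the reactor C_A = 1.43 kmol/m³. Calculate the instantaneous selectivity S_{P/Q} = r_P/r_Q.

0.0132

S_{P/Q} = r_P/r_Q = (k₁)/(k₂·C_A^0.5) = (k₁/k₂)·C_A^-0.5.
= (0.0544) / (3.45×1.430^0.5) = 0.05440/4.126 = 0.0132.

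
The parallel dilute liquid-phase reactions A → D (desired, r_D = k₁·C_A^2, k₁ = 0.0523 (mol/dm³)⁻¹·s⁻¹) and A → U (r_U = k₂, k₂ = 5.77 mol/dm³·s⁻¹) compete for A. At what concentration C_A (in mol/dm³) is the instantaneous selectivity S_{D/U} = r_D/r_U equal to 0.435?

S_{D/U} = (k₁/k₂)·C_A^2 ⇒ C_A = (S·k₂/k₁)^(0.5).
= (0.435×5.77/0.0523)^(0.5) = (47.99)^(0.5) = 6.93 mol/dm³.

6.93 mol/dm³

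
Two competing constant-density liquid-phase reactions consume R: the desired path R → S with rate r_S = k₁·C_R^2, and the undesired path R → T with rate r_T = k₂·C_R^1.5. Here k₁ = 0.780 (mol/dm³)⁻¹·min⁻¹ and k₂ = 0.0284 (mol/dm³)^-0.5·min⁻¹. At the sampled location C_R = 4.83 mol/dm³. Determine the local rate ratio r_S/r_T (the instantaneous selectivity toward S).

S_{S/T} = r_S/r_T = (k₁·C_R^2)/(k₂·C_R^1.5) = (k₁/k₂)·C_R^0.5.
= (0.780×4.830^2) / (0.0284×4.830^1.5) = 18.20/0.3015 = 60.4.
Since the desired path is higher order in R, keeping C_R high (PFR or concentrated feed) favours S.

60.4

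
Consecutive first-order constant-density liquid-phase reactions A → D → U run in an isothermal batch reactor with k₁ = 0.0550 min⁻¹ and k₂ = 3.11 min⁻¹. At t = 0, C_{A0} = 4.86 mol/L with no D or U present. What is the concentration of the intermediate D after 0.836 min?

Solving the coupled first-order balances gives C_D(t) = [k₁/(k₂−k₁)]·C_{A0}·(e^(−k₁t) − e^(−k₂t)).
e^(−k₁t) = e^(−0.0550×0.836) = e^(−0.04598) = 0.9551; e^(−k₂t) = e^(−2.600) = 0.07428.
C_D = 0.0550×4.86/(3.11−0.0550) × (0.9551−0.07428) = 0.08750×0.8808 = 0.07707 mol/L.

0.0771 mol/L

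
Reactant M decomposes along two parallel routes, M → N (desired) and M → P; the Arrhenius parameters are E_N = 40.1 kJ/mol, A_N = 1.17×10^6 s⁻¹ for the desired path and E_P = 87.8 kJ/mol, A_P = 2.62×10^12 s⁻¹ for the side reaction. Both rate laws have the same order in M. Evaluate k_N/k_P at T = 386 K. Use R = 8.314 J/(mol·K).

1.27

Since both paths have the same order in M, the concentration cancels and S_{N/P} = k_N/k_P = (A_N/A_P)·exp[(E_P−E_N)/(RT)].
(E_P−E_N)/(RT) = (87.8−40.1)×10³/(8.314×386) = 47700/3209 = 14.86.
k_N/k_P = (1.17×10^6/2.62×10^12)·exp(14.86) = 4.466×10^-7 × 2.852×10^6 = 1.27.
Since E_N < E_P, lowering the temperature improves selectivity toward N.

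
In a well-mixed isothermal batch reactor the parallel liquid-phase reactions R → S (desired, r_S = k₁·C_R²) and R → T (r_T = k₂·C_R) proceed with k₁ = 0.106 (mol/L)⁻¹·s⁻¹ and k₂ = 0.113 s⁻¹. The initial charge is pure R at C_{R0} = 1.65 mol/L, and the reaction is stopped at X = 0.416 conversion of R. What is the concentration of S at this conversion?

C_R = C_{R0}(1−X) = 0.9636 mol/L.
Along a PFR/batch, dC_T/dC_R = −r_T/(r_S+r_T) = −k₂/(k₂+k₁·C_R).
Integrating from C_{R0} to C_R: C_T = (0.113/0.106)·ln[(0.113+0.106·1.65)/(0.113+0.106·0.964)] = 1.066·ln(0.2879/0.2151) = 0.3106 mol/L.
Then C_S = (C_{R0}−C_R) − C_T = 0.6864 − 0.3106 = 0.3758 mol/L.

0.376 mol/L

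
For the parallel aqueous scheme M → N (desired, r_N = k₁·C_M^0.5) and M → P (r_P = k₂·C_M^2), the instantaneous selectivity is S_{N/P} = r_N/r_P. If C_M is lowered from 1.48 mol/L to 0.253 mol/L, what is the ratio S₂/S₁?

S_{N/P} = (k₁/k₂)·C_M^-1.5, so S₂/S₁ = (C_{M,2}/C_{M,1})^-1.5.
= (0.253/1.48)^(-1.5) = (0.1709)^(-1.5) = 14.1.

14.1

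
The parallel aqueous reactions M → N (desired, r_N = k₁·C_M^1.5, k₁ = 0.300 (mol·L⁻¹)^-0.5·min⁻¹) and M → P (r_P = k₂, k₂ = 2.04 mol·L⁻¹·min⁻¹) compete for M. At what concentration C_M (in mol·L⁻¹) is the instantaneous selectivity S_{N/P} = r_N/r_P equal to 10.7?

17.4 mol·L⁻¹

S_{N/P} = (k₁/k₂)·C_M^1.5 ⇒ C_M = (S·k₂/k₁)^(1/1.5).
= (10.7×2.04/0.300)^(0.6667) = (72.76)^(0.6667) = 17.4 mol·L⁻¹.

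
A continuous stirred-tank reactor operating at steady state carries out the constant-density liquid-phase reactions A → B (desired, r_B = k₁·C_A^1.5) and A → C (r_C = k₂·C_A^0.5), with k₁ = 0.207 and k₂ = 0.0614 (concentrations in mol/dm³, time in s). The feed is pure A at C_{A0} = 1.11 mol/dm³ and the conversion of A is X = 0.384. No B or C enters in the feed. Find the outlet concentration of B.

Exit C_A = C_{A0}(1−X) = 1.11×0.616 = 0.6838 mol/dm³.
Rates in a CSTR are evaluated at the outlet concentration: r_B = 0.207×0.6838^1.5 = 0.1170, r_C = 0.0614×0.6838^0.5 = 0.05077.
Fraction of consumed A going to B: r_B/(r_B+r_C) = 0.6974.
C_B = 0.6974·C_{A0}·X = 0.6974×1.11×0.384 = 0.297 mol/dm³.

0.297 mol/dm³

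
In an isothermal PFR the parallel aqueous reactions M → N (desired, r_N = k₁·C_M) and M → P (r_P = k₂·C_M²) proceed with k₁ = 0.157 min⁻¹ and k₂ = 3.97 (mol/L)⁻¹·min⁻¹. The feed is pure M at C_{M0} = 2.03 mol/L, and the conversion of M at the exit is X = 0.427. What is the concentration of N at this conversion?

C_M = C_{M0}(1−X) = 1.163 mol/L.
Along a PFR/batch, dC_N/dC_M = −r_N/(r_N+r_P) = −k₁/(k₁+k₂·C_M).
Integrating from C_{M0} to C_M: C_N = (0.157/3.97)·ln[(0.157+3.97·2.03)/(0.157+3.97·1.16)] = 0.03955·ln(8.216/4.775) = 0.02146 mol/L.

0.0215 mol/L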